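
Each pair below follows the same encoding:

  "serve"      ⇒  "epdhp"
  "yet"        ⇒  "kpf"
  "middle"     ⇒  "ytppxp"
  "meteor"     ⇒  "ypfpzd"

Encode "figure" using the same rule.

Vowels shift forward by 11 and consonants shift forward by 12.
Applying it to figure: f(cons)+12=r, i(vowel)+11=t, g(cons)+12=s, u(vowel)+11=f, r(cons)+12=d, e(vowel)+11=p.

rtsfdp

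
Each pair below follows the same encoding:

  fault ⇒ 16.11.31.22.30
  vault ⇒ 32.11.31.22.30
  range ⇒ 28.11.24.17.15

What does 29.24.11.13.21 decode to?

Letters become their 1-based position plus 10 (so a→11, b→12, …).
Undoing it on 29.24.11.13.21: 29→(29−10)÷1=19=s, 24→(24−10)÷1=14=n, 11→(11−10)÷1=1=a, 13→(13−10)÷1=3=c, 21→(21−10)÷1=11=k.

snack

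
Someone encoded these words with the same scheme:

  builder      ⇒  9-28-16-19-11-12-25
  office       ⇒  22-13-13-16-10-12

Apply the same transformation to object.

b is letter #2 and maps to 9: an offset of 7. The number is (letter's place in the alphabet, a=1) + 7.
Applying it to object: o=15→22, b=2→9, j=10→17, e=5→12, c=3→10, t=20→27.

22-9-17-12-10-27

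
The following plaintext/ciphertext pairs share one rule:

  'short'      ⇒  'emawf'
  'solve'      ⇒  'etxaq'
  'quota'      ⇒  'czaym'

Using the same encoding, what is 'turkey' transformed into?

It's a Vigenère-style cipher with numeric key [12,5]: position i shifts by key[i mod 2].
On turkey: t+12=f, u+5=z, r+12=d, k+5=p, e+12=q, y+5=d.

fzdpqd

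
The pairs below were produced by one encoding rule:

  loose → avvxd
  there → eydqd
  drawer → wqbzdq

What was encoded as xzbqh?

swarm

l(11)→a(0) and o(14)→v(21) fit y≡7x+1 (mod 26); the inverse of 7 mod 26 is 15. This is an affine cipher: with a=0,…,z=25, each position x becomes (7x+1) mod 26.
Decoding xzbqh: x(23)→15·(23−1)≡18=s; z(25)→15·(25−1)≡22=w; b(1)→15·(1−1)≡0=a; q(16)→15·(16−1)≡17=r; h(7)→15·(7−1)≡12=m (all mod 26).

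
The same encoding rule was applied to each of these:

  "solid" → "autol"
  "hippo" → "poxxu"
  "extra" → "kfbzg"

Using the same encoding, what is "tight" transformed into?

boopb

The shift depends on letter class: consonant s→a is +8, but vowel o→u is +6. Two shifts are in play — +6 for a/e/i/o/u, +8 for every other letter.
Applying it to tight: t(cons)+8=b, i(vowel)+6=o, g(cons)+8=o, h(cons)+8=p, t(cons)+8=b.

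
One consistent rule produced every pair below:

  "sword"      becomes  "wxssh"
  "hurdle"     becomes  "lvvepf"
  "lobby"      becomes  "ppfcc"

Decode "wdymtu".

Shifts by position in sword: pos 0: s→w (+4), pos 1: w→x (+1), pos 2: o→s (+4), pos 3: r→s (+1) — repeating every 2. A repeating key of period 2 is used — shifts +4, +1 over and over.
Reversing it on wdymtu: w−4=s, d−1=c, y−4=u, m−1=l, t−4=p, u−1=t.

sculpt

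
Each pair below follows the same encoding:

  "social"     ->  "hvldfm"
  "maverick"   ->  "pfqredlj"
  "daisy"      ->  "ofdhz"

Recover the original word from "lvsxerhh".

congress

s(18)→h(7) and o(14)→v(21) fit y≡3x+5 (mod 26); the inverse of 3 mod 26 is 9. Each letter's alphabet position (a=0..z=25) is mapped through 3·x+5 mod 26 — an affine cipher.
Decoding lvsxerhh: l(11)→9·(11−5)≡2=c; v(21)→9·(21−5)≡14=o; s(18)→9·(18−5)≡13=n; x(23)→9·(23−5)≡6=g; e(4)→9·(4−5)≡17=r; r(17)→9·(17−5)≡4=e; h(7)→9·(7−5)≡18=s; h(7)→9·(7−5)≡18=s (all mod 26).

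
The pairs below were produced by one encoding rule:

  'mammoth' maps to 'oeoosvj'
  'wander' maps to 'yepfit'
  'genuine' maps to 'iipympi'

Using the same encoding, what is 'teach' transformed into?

The shift depends on letter class: consonant m→o is +2, but vowel a→e is +4. Two shifts are in play — +4 for a/e/i/o/u, +2 for every other letter.
For teach: t(cons)+2=v, e(vowel)+4=i, a(vowel)+4=e, c(cons)+2=e, h(cons)+2=j.

vieej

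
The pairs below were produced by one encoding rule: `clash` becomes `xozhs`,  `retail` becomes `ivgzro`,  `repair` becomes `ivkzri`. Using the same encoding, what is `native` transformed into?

Each pair mirrors across the alphabet (c↔x, l↔o, a↔z): positions sum to 25. Letters are reflected about the middle of the alphabet (position → 25−position): Atbash.
For native: n↔m, a↔z, t↔g, i↔r, v↔e, e↔v.

mzgrev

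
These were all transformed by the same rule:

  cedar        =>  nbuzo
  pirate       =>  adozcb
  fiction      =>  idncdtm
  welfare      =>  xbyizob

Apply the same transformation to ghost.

pwtvc

c(2)→n(13) and e(4)→b(1) fit y≡7x+25 (mod 26); the inverse of 7 mod 26 is 15. This is an affine cipher: with a=0,…,z=25, each position x becomes (7x+25) mod 26.
For ghost: g(6)→7·6+25≡15=p; h(7)→7·7+25≡22=w; o(14)→7·14+25≡19=t; s(18)→7·18+25≡21=v; t(19)→7·19+25≡2=c (all mod 26).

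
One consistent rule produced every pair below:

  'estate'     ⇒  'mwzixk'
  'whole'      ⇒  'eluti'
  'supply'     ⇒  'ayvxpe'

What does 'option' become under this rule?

wtzqst

The shifts repeat in a cycle of length 3: positions 0,1,… shift by +8, +4, +6, then the pattern repeats.
For option: o+8=w, p+4=t, t+6=z, i+8=q, o+4=s, n+6=t.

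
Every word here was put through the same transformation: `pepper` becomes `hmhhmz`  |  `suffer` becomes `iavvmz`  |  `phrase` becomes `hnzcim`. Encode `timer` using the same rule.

rwgmz

p(15)→h(7) and e(4)→m(12) fit y≡9x+2 (mod 26); the inverse of 9 mod 26 is 3. This is an affine cipher: with a=0,…,z=25, each position x becomes (9x+2) mod 26.
For timer: t(19)→9·19+2≡17=r; i(8)→9·8+2≡22=w; m(12)→9·12+2≡6=g; e(4)→9·4+2≡12=m; r(17)→9·17+2≡25=z (all mod 26).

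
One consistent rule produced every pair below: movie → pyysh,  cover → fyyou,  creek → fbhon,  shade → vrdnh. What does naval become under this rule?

A repeating key of period 2 is used — shifts +3, +10 over and over.
On naval: n+3=q, a+10=k, v+3=y, a+10=k, l+3=o.

qkyko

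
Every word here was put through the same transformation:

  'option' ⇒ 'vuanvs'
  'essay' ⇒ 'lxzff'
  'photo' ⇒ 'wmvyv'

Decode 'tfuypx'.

Shifts by position in option: pos 0: o→v (+7), pos 1: p→u (+5), pos 2: t→a (+7), pos 3: i→n (+5) — repeating every 2. A repeating key of period 2 is used — shifts +7, +5 over and over.
Undoing it on tfuypx: t−7=m, f−5=a, u−7=n, y−5=t, p−7=i, x−5=s.

mantis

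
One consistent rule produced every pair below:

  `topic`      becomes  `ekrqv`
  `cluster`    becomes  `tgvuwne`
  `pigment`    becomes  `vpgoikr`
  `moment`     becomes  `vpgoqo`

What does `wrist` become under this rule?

vukty

The output letters match the input read backwards, each shifted +2: topic reversed is cipot. The word is reversed, then every letter is shifted forward by 2.
On wrist: reverse → tsirw; then shift: t+2=v, s+2=u, i+2=k, r+2=t, w+2=y.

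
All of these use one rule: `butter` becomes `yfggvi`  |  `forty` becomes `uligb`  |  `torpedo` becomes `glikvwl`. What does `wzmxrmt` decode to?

Each letter is replaced by its mirror in the alphabet: a↔z, b↔y, c↔x, and so on (the Atbash cipher).
Decoding wzmxrmt: w↔d, z↔a, m↔n, x↔c, r↔i, m↔n, t↔g.

dancing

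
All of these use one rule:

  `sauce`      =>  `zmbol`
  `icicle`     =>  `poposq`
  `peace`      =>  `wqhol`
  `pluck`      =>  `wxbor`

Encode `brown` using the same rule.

It's a Vigenère-style cipher with numeric key [7,12]: position i shifts by key[i mod 2].
On brown: b+7=i, r+12=d, o+7=v, w+12=i, n+7=u.

idviu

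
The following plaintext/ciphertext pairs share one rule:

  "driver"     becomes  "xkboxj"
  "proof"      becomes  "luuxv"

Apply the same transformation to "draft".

zlgxj

The output letters match the input read backwards, each shifted +6: driver reversed is revird. Read the word backwards and shift each letter +6.
For draft: reverse → tfard; then shift: t+6=z, f+6=l, a+6=g, r+6=x, d+6=j.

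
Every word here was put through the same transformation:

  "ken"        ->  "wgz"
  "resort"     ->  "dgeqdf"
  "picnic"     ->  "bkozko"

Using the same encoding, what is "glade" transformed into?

The shift depends on letter class: consonant k→w is +12, but vowel e→g is +2. Two shifts are in play — +2 for a/e/i/o/u, +12 for every other letter.
For glade: g(cons)+12=s, l(cons)+12=x, a(vowel)+2=c, d(cons)+12=p, e(vowel)+2=g.

sxcpg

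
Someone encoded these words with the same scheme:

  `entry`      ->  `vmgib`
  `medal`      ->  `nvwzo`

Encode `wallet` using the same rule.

dzoovg

This is the alphabet-reversal cipher (Atbash): a becomes z, b becomes y, etc.
For wallet: w↔d, a↔z, l↔o, l↔o, e↔v, t↔g.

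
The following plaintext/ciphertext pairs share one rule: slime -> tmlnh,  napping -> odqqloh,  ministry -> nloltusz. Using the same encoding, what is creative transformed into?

The shift depends on letter class: consonant s→t is +1, but vowel i→l is +3. Vowels shift forward by 3 and consonants shift forward by 1.
For creative: c(cons)+1=d, r(cons)+1=s, e(vowel)+3=h, a(vowel)+3=d, t(cons)+1=u, i(vowel)+3=l, v(cons)+1=w, e(vowel)+3=h.

dshdulwh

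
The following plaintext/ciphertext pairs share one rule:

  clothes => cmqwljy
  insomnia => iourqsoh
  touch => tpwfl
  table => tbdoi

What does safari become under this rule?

In clothes: c→c is +0, l→m is +1, o→q is +2, t→w is +3 — the shift increases by 1 each position. The shift increases by 1 at each position, starting from +0: 0, 1, 2, ….
For safari: s+0=s, a+1=b, f+2=h, a+3=d, r+4=v, i+5=n.

sbhdvn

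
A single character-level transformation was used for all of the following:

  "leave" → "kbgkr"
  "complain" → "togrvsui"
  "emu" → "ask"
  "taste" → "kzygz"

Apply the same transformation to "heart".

The output letters match the input read backwards, each shifted +6: leave reversed is evael. Read the word backwards and shift each letter +6.
Applying it to heart: reverse → traeh; then shift: t+6=z, r+6=x, a+6=g, e+6=k, h+6=n.

zxgkn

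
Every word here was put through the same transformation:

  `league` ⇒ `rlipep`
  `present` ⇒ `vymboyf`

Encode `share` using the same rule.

In league: l→r is +6, e→l is +7, a→i is +8, g→p is +9 — the shift increases by 1 each position. Letter i (0-indexed) is shifted by i+6, so successive shifts are 6, 7, 8, ….
On share: s+6=y, h+7=o, a+8=i, r+9=a, e+10=o.

yoiao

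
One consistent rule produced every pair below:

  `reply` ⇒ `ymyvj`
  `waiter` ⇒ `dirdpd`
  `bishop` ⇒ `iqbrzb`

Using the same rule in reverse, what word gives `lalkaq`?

In reply: r→y is +7, e→m is +8, p→y is +9, l→v is +10 — the shift increases by 1 each position. Letter i (0-indexed) is shifted by i+7, so successive shifts are 7, 8, 9, ….
Undoing it on lalkaq: l−7=e, a−8=s, l−9=c, k−10=a, a−11=p, q−12=e.

escape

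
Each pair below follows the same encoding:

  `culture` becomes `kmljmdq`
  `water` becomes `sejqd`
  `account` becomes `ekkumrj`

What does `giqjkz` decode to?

sketch

This is an affine cipher: with a=0,…,z=25, each position x becomes (3x+4) mod 26.
Reversing it on giqjkz: g(6)→9·(6−4)≡18=s; i(8)→9·(8−4)≡10=k; q(16)→9·(16−4)≡4=e; j(9)→9·(9−4)≡19=t; k(10)→9·(10−4)≡2=c; z(25)→9·(25−4)≡7=h (all mod 26).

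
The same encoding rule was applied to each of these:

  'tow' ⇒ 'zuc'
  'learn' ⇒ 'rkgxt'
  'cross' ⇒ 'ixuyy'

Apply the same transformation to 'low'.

ruc

It's a constant shift of +6 (ROT6).
Applying it to low: l+6=r, o+6=u, w+6=c.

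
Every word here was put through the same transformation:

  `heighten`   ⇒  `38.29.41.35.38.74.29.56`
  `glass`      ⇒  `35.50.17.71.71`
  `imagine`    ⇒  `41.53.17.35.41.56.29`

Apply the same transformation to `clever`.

23.50.29.80.29.68

h(#8)→38 and e(#5)→29: differences scale by 3, so n = 3·pos + 14. With a=1..z=26, the number is 3·pos + 14.
For clever: c=3→23, l=12→50, e=5→29, v=22→80, e=5→29, r=18→68.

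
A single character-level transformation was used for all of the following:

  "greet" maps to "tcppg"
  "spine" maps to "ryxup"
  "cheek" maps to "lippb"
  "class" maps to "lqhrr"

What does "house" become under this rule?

g(6)→t(19) and r(17)→c(2) fit y≡15x+7 (mod 26); the inverse of 15 mod 26 is 7. Each letter's alphabet position (a=0..z=25) is mapped through 15·x+7 mod 26 — an affine cipher.
Applying it to house: h(7)→15·7+7≡8=i; o(14)→15·14+7≡9=j; u(20)→15·20+7≡21=v; s(18)→15·18+7≡17=r; e(4)→15·4+7≡15=p (all mod 26).

ijvrp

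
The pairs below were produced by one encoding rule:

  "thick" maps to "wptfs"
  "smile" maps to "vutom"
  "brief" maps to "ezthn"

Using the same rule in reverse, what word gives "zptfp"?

which

Shifts by position in thick: pos 0: t→w (+3), pos 1: h→p (+8), pos 2: i→t (+11), pos 3: c→f (+3), pos 4: k→s (+8) — repeating every 3. The shifts repeat in a cycle of length 3: positions 0,1,… shift by +3, +8, +11, then the pattern repeats.
Undoing it on zptfp: z−3=w, p−8=h, t−11=i, f−3=c, p−8=h.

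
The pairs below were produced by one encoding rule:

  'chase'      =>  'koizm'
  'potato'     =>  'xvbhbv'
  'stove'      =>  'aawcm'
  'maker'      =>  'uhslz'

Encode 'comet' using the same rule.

The shifts repeat in a cycle of length 2: positions 0,1,… shift by +8, +7, then the pattern repeats.
On comet: c+8=k, o+7=v, m+8=u, e+7=l, t+8=b.

kvulb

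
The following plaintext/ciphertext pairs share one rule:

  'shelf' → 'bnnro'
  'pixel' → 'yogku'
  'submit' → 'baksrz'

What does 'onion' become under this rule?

Shifts by position in shelf: pos 0: s→b (+9), pos 1: h→n (+6), pos 2: e→n (+9), pos 3: l→r (+6) — repeating every 2. The shifts repeat in a cycle of length 2: positions 0,1,… shift by +9, +6, then the pattern repeats.
On onion: o+9=x, n+6=t, i+9=r, o+6=u, n+9=w.

xtruw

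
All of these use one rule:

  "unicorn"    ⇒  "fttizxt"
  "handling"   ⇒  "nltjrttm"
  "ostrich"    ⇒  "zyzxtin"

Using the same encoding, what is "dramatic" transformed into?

jxlslzti

The shift depends on letter class: consonant n→t is +6, but vowel u→f is +11. Two shifts are in play — +11 for a/e/i/o/u, +6 for every other letter.
On dramatic: d(cons)+6=j, r(cons)+6=x, a(vowel)+11=l, m(cons)+6=s, a(vowel)+11=l, t(cons)+6=z, i(vowel)+11=t, c(cons)+6=i.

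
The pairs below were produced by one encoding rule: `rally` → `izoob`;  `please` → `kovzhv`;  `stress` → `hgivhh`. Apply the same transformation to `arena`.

zivmz

Each pair mirrors across the alphabet (r↔i, a↔z, l↔o): positions sum to 25. Letters are reflected about the middle of the alphabet (position → 25−position): Atbash.
Applying it to arena: a↔z, r↔i, e↔v, n↔m, a↔z.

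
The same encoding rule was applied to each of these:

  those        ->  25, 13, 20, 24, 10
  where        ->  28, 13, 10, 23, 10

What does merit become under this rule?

The number is (letter's place in the alphabet, a=1) + 5.
Applying it to merit: m=13→18, e=5→10, r=18→23, i=9→14, t=20→25.

18, 10, 23, 14, 25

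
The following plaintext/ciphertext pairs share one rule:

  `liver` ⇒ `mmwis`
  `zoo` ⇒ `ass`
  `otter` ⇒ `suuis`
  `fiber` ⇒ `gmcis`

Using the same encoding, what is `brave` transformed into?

The rule splits by letter class: vowels +4, consonants +1.
Applying it to brave: b(cons)+1=c, r(cons)+1=s, a(vowel)+4=e, v(cons)+1=w, e(vowel)+4=i.

csewi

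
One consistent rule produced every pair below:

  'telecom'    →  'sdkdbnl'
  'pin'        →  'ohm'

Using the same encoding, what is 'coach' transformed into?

Compare letters: t→s is +25, e→d is +25, l→k is +25 — a constant shift. It's a constant shift of +25 (ROT25).
Applying it to coach: c+25=b, o+25=n, a+25=z, c+25=b, h+25=g.

bnzbg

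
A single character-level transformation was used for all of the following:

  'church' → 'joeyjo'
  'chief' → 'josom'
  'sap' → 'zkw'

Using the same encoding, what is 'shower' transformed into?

zoydoy

The shift depends on letter class: consonant c→j is +7, but vowel u→e is +10. The rule splits by letter class: vowels +10, consonants +7.
On shower: s(cons)+7=z, h(cons)+7=o, o(vowel)+10=y, w(cons)+7=d, e(vowel)+10=o, r(cons)+7=y.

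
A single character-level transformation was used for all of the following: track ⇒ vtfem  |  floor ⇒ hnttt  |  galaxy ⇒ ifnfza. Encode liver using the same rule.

Vowels shift forward by 5 and consonants shift forward by 2.
Applying it to liver: l(cons)+2=n, i(vowel)+5=n, v(cons)+2=x, e(vowel)+5=j, r(cons)+2=t.

nnxjt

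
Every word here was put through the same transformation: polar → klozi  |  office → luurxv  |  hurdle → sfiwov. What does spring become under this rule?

Each pair mirrors across the alphabet (p↔k, o↔l, l↔o): positions sum to 25. Each letter is replaced by its mirror in the alphabet: a↔z, b↔y, c↔x, and so on (the Atbash cipher).
For spring: s↔h, p↔k, r↔i, i↔r, n↔m, g↔t.

hkirmt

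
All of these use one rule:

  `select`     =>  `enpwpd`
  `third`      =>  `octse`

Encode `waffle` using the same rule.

The output letters match the input read backwards, each shifted +11: select reversed is tceles. Read the word backwards and shift each letter +11.
For waffle: reverse → elffaw; then shift: e+11=p, l+11=w, f+11=q, f+11=q, a+11=l, w+11=h.

pwqqlh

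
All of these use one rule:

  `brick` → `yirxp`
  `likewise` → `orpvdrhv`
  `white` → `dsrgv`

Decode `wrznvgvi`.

Each pair mirrors across the alphabet (b↔y, r↔i, i↔r): positions sum to 25. This is the alphabet-reversal cipher (Atbash): a becomes z, b becomes y, etc.
Decoding wrznvgvi: w↔d, r↔i, z↔a, n↔m, v↔e, g↔t, v↔e, i↔r.

diameter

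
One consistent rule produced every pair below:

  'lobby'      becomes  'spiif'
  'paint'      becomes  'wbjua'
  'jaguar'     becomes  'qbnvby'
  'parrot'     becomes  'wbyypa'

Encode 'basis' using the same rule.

ibzjz

The shift depends on letter class: consonant l→s is +7, but vowel o→p is +1. Two shifts are in play — +1 for a/e/i/o/u, +7 for every other letter.
Applying it to basis: b(cons)+7=i, a(vowel)+1=b, s(cons)+7=z, i(vowel)+1=j, s(cons)+7=z.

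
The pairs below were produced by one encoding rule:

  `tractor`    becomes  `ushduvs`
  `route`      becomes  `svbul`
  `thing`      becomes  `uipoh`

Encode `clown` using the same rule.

The shift depends on letter class: consonant t→u is +1, but vowel a→h is +7. Vowels shift forward by 7 and consonants shift forward by 1.
On clown: c(cons)+1=d, l(cons)+1=m, o(vowel)+7=v, w(cons)+1=x, n(cons)+1=o.

dmvxo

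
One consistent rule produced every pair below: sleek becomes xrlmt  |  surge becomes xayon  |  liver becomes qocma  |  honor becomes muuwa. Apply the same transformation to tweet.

In sleek: s→x is +5, l→r is +6, e→l is +7, e→m is +8 — the shift increases by 1 each position. Each letter shifts forward by (position + 5), i.e. 5, 6, 7, … — the shift grows by one for each successive letter.
Applying it to tweet: t+5=y, w+6=c, e+7=l, e+8=m, t+9=c.

yclmc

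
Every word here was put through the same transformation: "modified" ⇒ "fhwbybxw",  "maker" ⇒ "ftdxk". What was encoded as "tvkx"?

acre

Compare letters: m→f is +19, o→h is +19, d→w is +19 — a constant shift. Each letter is shifted forward by 19 in the alphabet (a Caesar shift of +19).
Undoing it on tvkx: t−19=a, v−19=c, k−19=r, x−19=e.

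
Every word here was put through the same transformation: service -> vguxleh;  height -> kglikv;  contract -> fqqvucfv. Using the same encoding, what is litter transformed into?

okwvht

Shifts by position in service: pos 0: s→v (+3), pos 1: e→g (+2), pos 2: r→u (+3), pos 3: v→x (+2) — repeating every 2. A repeating key of period 2 is used — shifts +3, +2 over and over.
For litter: l+3=o, i+2=k, t+3=w, t+2=v, e+3=h, r+2=t.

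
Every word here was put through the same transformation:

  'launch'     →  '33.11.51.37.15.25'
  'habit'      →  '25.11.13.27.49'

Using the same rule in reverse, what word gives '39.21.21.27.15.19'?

Each letter becomes 2×(its alphabet position, a=1..z=26) + 9.
Decoding 39.21.21.27.15.19: 39→(39−9)÷2=15=o, 21→(21−9)÷2=6=f, 21→(21−9)÷2=6=f, 27→(27−9)÷2=9=i, 15→(15−9)÷2=3=c, 19→(19−9)÷2=5=e.

office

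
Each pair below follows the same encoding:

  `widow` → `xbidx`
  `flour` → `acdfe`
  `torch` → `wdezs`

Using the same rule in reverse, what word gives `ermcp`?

Each letter's alphabet position (a=0..z=25) is mapped through 9·x+7 mod 26 — an affine cipher.
Reversing it on ermcp: e(4)→3·(4−7)≡17=r; r(17)→3·(17−7)≡4=e; m(12)→3·(12−7)≡15=p; c(2)→3·(2−7)≡11=l; p(15)→3·(15−7)≡24=y (all mod 26).

reply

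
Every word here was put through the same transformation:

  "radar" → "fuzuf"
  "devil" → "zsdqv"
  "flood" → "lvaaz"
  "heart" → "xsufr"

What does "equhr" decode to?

r(17)→f(5) and a(0)→u(20) fit y≡19x+20 (mod 26); the inverse of 19 mod 26 is 11. Each letter's alphabet position (a=0..z=25) is mapped through 19·x+20 mod 26 — an affine cipher.
Reversing it on equhr: e(4)→11·(4−20)≡6=g; q(16)→11·(16−20)≡8=i; u(20)→11·(20−20)≡0=a; h(7)→11·(7−20)≡13=n; r(17)→11·(17−20)≡19=t (all mod 26).

giant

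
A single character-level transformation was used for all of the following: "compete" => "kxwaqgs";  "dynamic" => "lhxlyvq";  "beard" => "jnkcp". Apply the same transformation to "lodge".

Letter i (0-indexed) is shifted by i+8, so successive shifts are 8, 9, 10, ….
For lodge: l+8=t, o+9=x, d+10=n, g+11=r, e+12=q.

txnrq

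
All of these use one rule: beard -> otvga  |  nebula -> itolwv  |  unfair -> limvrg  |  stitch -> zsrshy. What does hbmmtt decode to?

coffee

b(1)→o(14) and e(4)→t(19) fit y≡19x+21 (mod 26); the inverse of 19 mod 26 is 11. Each letter's alphabet position (a=0..z=25) is mapped through 19·x+21 mod 26 — an affine cipher.
Reversing it on hbmmtt: h(7)→11·(7−21)≡2=c; b(1)→11·(1−21)≡14=o; m(12)→11·(12−21)≡5=f; m(12)→11·(12−21)≡5=f; t(19)→11·(19−21)≡4=e; t(19)→11·(19−21)≡4=e (all mod 26).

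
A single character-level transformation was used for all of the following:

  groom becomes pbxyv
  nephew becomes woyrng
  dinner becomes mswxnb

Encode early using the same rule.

Shifts by position in groom: pos 0: g→p (+9), pos 1: r→b (+10), pos 2: o→x (+9), pos 3: o→y (+10) — repeating every 2. It's a Vigenère-style cipher with numeric key [9,10]: position i shifts by key[i mod 2].
For early: e+9=n, a+10=k, r+9=a, l+10=v, y+9=h.

nkavh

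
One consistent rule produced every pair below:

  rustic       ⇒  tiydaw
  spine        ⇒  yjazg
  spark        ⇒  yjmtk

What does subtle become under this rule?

yirdpg

r(17)→t(19) and u(20)→i(8) fit y≡5x+12 (mod 26); the inverse of 5 mod 26 is 21. This is an affine cipher: with a=0,…,z=25, each position x becomes (5x+12) mod 26.
Applying it to subtle: s(18)→5·18+12≡24=y; u(20)→5·20+12≡8=i; b(1)→5·1+12≡17=r; t(19)→5·19+12≡3=d; l(11)→5·11+12≡15=p; e(4)→5·4+12≡6=g (all mod 26).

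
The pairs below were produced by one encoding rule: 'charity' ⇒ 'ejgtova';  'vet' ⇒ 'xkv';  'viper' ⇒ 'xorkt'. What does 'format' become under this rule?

hutogv

The shift depends on letter class: consonant c→e is +2, but vowel a→g is +6. The rule splits by letter class: vowels +6, consonants +2.
For format: f(cons)+2=h, o(vowel)+6=u, r(cons)+2=t, m(cons)+2=o, a(vowel)+6=g, t(cons)+2=v.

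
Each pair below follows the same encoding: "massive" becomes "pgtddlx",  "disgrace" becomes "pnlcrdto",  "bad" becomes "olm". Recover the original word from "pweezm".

The output letters match the input read backwards, each shifted +11: massive reversed is evissam. Two steps: reverse the string, then apply a Caesar shift of +11.
Reversing it on pweezm: shift back: p−11=e, w−11=l, e−11=t, e−11=t, z−11=o, m−11=b → elttob; then reverse → bottle.

bottle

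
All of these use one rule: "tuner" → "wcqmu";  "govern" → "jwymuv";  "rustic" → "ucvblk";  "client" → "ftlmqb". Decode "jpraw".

A repeating key of period 2 is used — shifts +3, +8 over and over.
Undoing it on jpraw: j−3=g, p−8=h, r−3=o, a−8=s, w−3=t.

ghost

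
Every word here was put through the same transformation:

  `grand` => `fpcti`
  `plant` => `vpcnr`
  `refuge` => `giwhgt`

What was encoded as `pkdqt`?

robin

The output letters match the input read backwards, each shifted +2: grand reversed is dnarg. Read the word backwards and shift each letter +2.
Undoing it on pkdqt: shift back: p−2=n, k−2=i, d−2=b, q−2=o, t−2=r → nibor; then reverse → robin.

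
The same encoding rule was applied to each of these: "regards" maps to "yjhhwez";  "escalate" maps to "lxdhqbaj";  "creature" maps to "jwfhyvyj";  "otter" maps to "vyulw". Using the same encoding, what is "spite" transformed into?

Shifts by position in regards: pos 0: r→y (+7), pos 1: e→j (+5), pos 2: g→h (+1), pos 3: a→h (+7), pos 4: r→w (+5), pos 5: d→e (+1) — repeating every 3. The shifts repeat in a cycle of length 3: positions 0,1,… shift by +7, +5, +1, then the pattern repeats.
On spite: s+7=z, p+5=u, i+1=j, t+7=a, e+5=j.

zujaj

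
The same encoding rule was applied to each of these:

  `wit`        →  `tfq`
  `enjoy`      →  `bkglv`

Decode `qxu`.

tax

Compare letters: w→t is +23, i→f is +23, t→q is +23 — a constant shift. Every letter moves 23 places later in the alphabet, wrapping around z→a.
Undoing it on qxu: q−23=t, x−23=a, u−23=x.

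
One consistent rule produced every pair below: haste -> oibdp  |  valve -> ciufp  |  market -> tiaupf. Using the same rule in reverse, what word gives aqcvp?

title

In haste: h→o is +7, a→i is +8, s→b is +9, t→d is +10 — the shift increases by 1 each position. The shift increases by 1 at each position, starting from +7: 7, 8, 9, ….
Undoing it on aqcvp: a−7=t, q−8=i, c−9=t, v−10=l, p−11=e.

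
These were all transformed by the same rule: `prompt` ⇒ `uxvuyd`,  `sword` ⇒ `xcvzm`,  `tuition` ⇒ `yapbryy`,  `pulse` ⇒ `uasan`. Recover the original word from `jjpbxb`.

In prompt: p→u is +5, r→x is +6, o→v is +7, m→u is +8 — the shift increases by 1 each position. The shift increases by 1 at each position, starting from +5: 5, 6, 7, ….
Undoing it on jjpbxb: j−5=e, j−6=d, p−7=i, b−8=t, x−9=o, b−10=r.

editor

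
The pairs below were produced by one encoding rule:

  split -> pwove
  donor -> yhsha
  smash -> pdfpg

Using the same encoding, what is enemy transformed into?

nsndb

s(18)→p(15) and p(15)→w(22) fit y≡15x+5 (mod 26); the inverse of 15 mod 26 is 7. This is an affine cipher: with a=0,…,z=25, each position x becomes (15x+5) mod 26.
For enemy: e(4)→15·4+5≡13=n; n(13)→15·13+5≡18=s; e(4)→15·4+5≡13=n; m(12)→15·12+5≡3=d; y(24)→15·24+5≡1=b (all mod 26).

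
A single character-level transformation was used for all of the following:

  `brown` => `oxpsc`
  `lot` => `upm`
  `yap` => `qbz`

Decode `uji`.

The output letters match the input read backwards, each shifted +1: brown reversed is nworb. The word is reversed, then every letter is shifted forward by 1.
Undoing it on uji: shift back: u−1=t, j−1=i, i−1=h → tih; then reverse → hit.

hit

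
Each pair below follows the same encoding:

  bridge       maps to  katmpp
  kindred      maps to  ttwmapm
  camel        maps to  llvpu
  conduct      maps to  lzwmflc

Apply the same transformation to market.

vlatpc

The shift depends on letter class: consonant b→k is +9, but vowel i→t is +11. The rule splits by letter class: vowels +11, consonants +9.
Applying it to market: m(cons)+9=v, a(vowel)+11=l, r(cons)+9=a, k(cons)+9=t, e(vowel)+11=p, t(cons)+9=c.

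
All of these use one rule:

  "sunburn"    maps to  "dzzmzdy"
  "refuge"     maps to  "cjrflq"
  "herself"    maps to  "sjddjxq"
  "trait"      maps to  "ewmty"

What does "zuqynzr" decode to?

Shifts by position in sunburn: pos 0: s→d (+11), pos 1: u→z (+5), pos 2: n→z (+12), pos 3: b→m (+11), pos 4: u→z (+5), pos 5: r→d (+12) — repeating every 3. A repeating key of period 3 is used — shifts +11, +5, +12 over and over.
Reversing it on zuqynzr: z−11=o, u−5=p, q−12=e, y−11=n, n−5=i, z−12=n, r−11=g.

opening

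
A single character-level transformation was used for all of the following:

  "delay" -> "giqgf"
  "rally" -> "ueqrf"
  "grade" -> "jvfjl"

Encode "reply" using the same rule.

uiurf

In delay: d→g is +3, e→i is +4, l→q is +5, a→g is +6 — the shift increases by 1 each position. Letter i (0-indexed) is shifted by i+3, so successive shifts are 3, 4, 5, ….
For reply: r+3=u, e+4=i, p+5=u, l+6=r, y+7=f.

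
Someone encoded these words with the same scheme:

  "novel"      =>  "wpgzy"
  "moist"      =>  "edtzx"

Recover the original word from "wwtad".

spill

The output letters match the input read backwards, each shifted +11: novel reversed is levon. Read the word backwards and shift each letter +11.
Reversing it on wwtad: shift back: w−11=l, w−11=l, t−11=i, a−11=p, d−11=s → llips; then reverse → spill.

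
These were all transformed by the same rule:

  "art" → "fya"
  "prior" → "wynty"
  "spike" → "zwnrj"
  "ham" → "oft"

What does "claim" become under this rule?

jsfnt

Vowels shift forward by 5 and consonants shift forward by 7.
For claim: c(cons)+7=j, l(cons)+7=s, a(vowel)+5=f, i(vowel)+5=n, m(cons)+7=t.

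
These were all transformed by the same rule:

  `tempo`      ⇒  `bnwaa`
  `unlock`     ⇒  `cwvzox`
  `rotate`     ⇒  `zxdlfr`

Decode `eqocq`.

In tempo: t→b is +8, e→n is +9, m→w is +10, p→a is +11 — the shift increases by 1 each position. The shift increases by 1 at each position, starting from +8: 8, 9, 10, ….
Reversing it on eqocq: e−8=w, q−9=h, o−10=e, c−11=r, q−12=e.

where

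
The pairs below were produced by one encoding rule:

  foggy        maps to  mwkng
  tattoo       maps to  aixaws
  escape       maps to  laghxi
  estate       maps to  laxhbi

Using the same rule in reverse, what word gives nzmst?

Shifts by position in foggy: pos 0: f→m (+7), pos 1: o→w (+8), pos 2: g→k (+4), pos 3: g→n (+7), pos 4: y→g (+8) — repeating every 3. It's a Vigenère-style cipher with numeric key [7,8,4]: position i shifts by key[i mod 3].
Decoding nzmst: n−7=g, z−8=r, m−4=i, s−7=l, t−8=l.

grill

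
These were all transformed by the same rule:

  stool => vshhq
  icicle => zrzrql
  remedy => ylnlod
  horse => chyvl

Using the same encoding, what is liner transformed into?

s(18)→v(21) and t(19)→s(18) fit y≡23x+23 (mod 26); the inverse of 23 mod 26 is 17. Treating letters as 0–25, the rule is x ↦ 23x + 23 (mod 26).
On liner: l(11)→23·11+23≡16=q; i(8)→23·8+23≡25=z; n(13)→23·13+23≡10=k; e(4)→23·4+23≡11=l; r(17)→23·17+23≡24=y (all mod 26).

qzkly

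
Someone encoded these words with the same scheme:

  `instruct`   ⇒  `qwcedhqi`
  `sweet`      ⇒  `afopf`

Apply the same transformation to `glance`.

oukyor

In instruct: i→q is +8, n→w is +9, s→c is +10, t→e is +11 — the shift increases by 1 each position. Each letter shifts forward by (position + 8), i.e. 8, 9, 10, … — the shift grows by one for each successive letter.
Applying it to glance: g+8=o, l+9=u, a+10=k, n+11=y, c+12=o, e+13=r.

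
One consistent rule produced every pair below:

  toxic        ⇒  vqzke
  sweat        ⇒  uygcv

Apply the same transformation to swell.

Each letter is shifted forward by 2 in the alphabet (a Caesar shift of +2).
On swell: s+2=u, w+2=y, e+2=g, l+2=n, l+2=n.

uygnn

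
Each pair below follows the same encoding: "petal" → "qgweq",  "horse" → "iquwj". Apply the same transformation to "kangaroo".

lcqkfxvw

In petal: p→q is +1, e→g is +2, t→w is +3, a→e is +4 — the shift increases by 1 each position. Each letter shifts forward by (position + 1), i.e. 1, 2, 3, … — the shift grows by one for each successive letter.
On kangaroo: k+1=l, a+2=c, n+3=q, g+4=k, a+5=f, r+6=x, o+7=v, o+8=w.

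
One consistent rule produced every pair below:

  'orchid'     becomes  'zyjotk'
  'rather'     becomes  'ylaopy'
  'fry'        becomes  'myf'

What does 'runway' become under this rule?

yfudlf

The shift depends on letter class: consonant r→y is +7, but vowel o→z is +11. Vowels shift forward by 11 and consonants shift forward by 7.
Applying it to runway: r(cons)+7=y, u(vowel)+11=f, n(cons)+7=u, w(cons)+7=d, a(vowel)+11=l, y(cons)+7=f.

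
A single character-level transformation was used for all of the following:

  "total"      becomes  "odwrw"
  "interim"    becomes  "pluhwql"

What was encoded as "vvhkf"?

The output letters match the input read backwards, each shifted +3: total reversed is latot. Read the word backwards and shift each letter +3.
Undoing it on vvhkf: shift back: v−3=s, v−3=s, h−3=e, k−3=h, f−3=c → ssehc; then reverse → chess.

chess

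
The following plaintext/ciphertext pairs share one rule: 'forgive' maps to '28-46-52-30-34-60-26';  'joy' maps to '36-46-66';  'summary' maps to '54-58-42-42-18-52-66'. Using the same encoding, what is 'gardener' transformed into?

30-18-52-24-26-44-26-52

f(#6)→28 and o(#15)→46: differences scale by 2, so n = 2·pos + 16. Each letter becomes 2×(its alphabet position, a=1..z=26) + 16.
Applying it to gardener: g=7→30, a=1→18, r=18→52, d=4→24, e=5→26, n=14→44, e=5→26, r=18→52.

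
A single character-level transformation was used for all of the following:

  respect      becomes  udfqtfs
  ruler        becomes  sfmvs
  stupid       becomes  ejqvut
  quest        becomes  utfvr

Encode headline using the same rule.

The word is reversed, then every letter is shifted forward by 1.
On headline: reverse → enildaeh; then shift: e+1=f, n+1=o, i+1=j, l+1=m, d+1=e, a+1=b, e+1=f, h+1=i.

fojmebfi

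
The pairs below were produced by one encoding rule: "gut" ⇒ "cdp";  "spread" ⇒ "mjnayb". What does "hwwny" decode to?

penny

The output letters match the input read backwards, each shifted +9: gut reversed is tug. Two steps: reverse the string, then apply a Caesar shift of +9.
Reversing it on hwwny: shift back: h−9=y, w−9=n, w−9=n, n−9=e, y−9=p → ynnep; then reverse → penny.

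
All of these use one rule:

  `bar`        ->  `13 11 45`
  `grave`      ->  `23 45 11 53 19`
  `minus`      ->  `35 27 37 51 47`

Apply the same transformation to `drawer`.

17 45 11 55 19 45

b(#2)→13 and a(#1)→11: differences scale by 2, so n = 2·pos + 9. The formula is n = 2×(alphabet index, a=1) + 9.
For drawer: d=4→17, r=18→45, a=1→11, w=23→55, e=5→19, r=18→45.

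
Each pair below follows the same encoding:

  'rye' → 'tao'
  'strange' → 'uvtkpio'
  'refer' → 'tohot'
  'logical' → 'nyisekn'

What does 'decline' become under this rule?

The shift depends on letter class: consonant r→t is +2, but vowel e→o is +10. Two shifts are in play — +10 for a/e/i/o/u, +2 for every other letter.
Applying it to decline: d(cons)+2=f, e(vowel)+10=o, c(cons)+2=e, l(cons)+2=n, i(vowel)+10=s, n(cons)+2=p, e(vowel)+10=o.

foenspo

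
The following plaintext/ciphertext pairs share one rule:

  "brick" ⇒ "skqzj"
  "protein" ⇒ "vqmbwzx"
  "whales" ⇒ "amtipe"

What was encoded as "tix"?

The output letters match the input read backwards, each shifted +8: brick reversed is kcirb. Two steps: reverse the string, then apply a Caesar shift of +8.
Reversing it on tix: shift back: t−8=l, i−8=a, x−8=p → lap; then reverse → pal.

pal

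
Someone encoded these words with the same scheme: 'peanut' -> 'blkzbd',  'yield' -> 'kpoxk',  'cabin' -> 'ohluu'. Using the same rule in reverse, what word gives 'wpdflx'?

Shifts by position in peanut: pos 0: p→b (+12), pos 1: e→l (+7), pos 2: a→k (+10), pos 3: n→z (+12), pos 4: u→b (+7), pos 5: t→d (+10) — repeating every 3. The shifts repeat in a cycle of length 3: positions 0,1,… shift by +12, +7, +10, then the pattern repeats.
Reversing it on wpdflx: w−12=k, p−7=i, d−10=t, f−12=t, l−7=e, x−10=n.

kitten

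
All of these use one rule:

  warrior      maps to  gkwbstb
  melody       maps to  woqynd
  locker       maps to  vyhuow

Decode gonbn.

A repeating key of period 3 is used — shifts +10, +10, +5 over and over.
Decoding gonbn: g−10=w, o−10=e, n−5=i, b−10=r, n−10=d.

weird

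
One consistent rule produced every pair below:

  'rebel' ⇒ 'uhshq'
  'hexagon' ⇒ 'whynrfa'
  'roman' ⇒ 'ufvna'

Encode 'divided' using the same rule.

cbobchc

r(17)→u(20) and e(4)→h(7) fit y≡5x+13 (mod 26); the inverse of 5 mod 26 is 21. Each letter's alphabet position (a=0..z=25) is mapped through 5·x+13 mod 26 — an affine cipher.
Applying it to divided: d(3)→5·3+13≡2=c; i(8)→5·8+13≡1=b; v(21)→5·21+13≡14=o; i(8)→5·8+13≡1=b; d(3)→5·3+13≡2=c; e(4)→5·4+13≡7=h; d(3)→5·3+13≡2=c (all mod 26).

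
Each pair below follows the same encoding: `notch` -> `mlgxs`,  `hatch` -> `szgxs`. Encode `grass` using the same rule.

Each pair mirrors across the alphabet (n↔m, o↔l, t↔g): positions sum to 25. Each letter is replaced by its mirror in the alphabet: a↔z, b↔y, c↔x, and so on (the Atbash cipher).
Applying it to grass: g↔t, r↔i, a↔z, s↔h, s↔h.

tizhh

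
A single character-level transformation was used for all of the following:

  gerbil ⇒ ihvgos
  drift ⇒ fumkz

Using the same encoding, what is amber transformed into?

In gerbil: g→i is +2, e→h is +3, r→v is +4, b→g is +5 — the shift increases by 1 each position. The shift increases by 1 at each position, starting from +2: 2, 3, 4, ….
On amber: a+2=c, m+3=p, b+4=f, e+5=j, r+6=x.

cpfjx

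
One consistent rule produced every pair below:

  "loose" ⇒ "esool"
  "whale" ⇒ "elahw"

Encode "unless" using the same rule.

sselnu

It's just the letters in reverse order.
For unless: reverse → sselnu.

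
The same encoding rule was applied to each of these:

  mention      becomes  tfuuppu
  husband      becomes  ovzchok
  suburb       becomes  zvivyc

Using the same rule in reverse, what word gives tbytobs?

marshal

Shifts by position in mention: pos 0: m→t (+7), pos 1: e→f (+1), pos 2: n→u (+7), pos 3: t→u (+1) — repeating every 2. The shifts repeat in a cycle of length 2: positions 0,1,… shift by +7, +1, then the pattern repeats.
Reversing it on tbytobs: t−7=m, b−1=a, y−7=r, t−1=s, o−7=h, b−1=a, s−7=l.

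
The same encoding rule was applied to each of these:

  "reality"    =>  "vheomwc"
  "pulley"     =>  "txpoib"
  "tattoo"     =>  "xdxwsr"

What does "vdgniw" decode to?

racket

Shifts by position in reality: pos 0: r→v (+4), pos 1: e→h (+3), pos 2: a→e (+4), pos 3: l→o (+3) — repeating every 2. A repeating key of period 2 is used — shifts +4, +3 over and over.
Undoing it on vdgniw: v−4=r, d−3=a, g−4=c, n−3=k, i−4=e, w−3=t.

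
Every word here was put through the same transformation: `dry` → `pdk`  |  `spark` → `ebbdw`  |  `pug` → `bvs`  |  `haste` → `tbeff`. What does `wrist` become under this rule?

Two shifts are in play — +1 for a/e/i/o/u, +12 for every other letter.
For wrist: w(cons)+12=i, r(cons)+12=d, i(vowel)+1=j, s(cons)+12=e, t(cons)+12=f.

idjef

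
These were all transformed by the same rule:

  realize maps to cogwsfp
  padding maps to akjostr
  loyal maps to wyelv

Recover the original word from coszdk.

Shifts by position in realize: pos 0: r→c (+11), pos 1: e→o (+10), pos 2: a→g (+6), pos 3: l→w (+11), pos 4: i→s (+10), pos 5: z→f (+6) — repeating every 3. It's a Vigenère-style cipher with numeric key [11,10,6]: position i shifts by key[i mod 3].
Undoing it on coszdk: c−11=r, o−10=e, s−6=m, z−11=o, d−10=t, k−6=e.

remote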